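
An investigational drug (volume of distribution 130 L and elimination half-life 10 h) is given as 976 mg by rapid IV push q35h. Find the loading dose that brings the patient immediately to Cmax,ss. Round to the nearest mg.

1071 mg

f = (1/2)^(35/10) ≈ 0.088388; accumulation ratio R = 1/(1−f) ≈ 1.09696.
Loading dose to hit Cmax,ss on first dose: D_load = D_maint·R ≈ 976 × 1.09696 ≈ 1070.63 mg.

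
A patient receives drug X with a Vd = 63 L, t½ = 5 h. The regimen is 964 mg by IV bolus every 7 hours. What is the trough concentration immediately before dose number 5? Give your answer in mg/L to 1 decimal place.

f = (1/2)^(τ/t½) = (1/2)^(7/5) ≈ 0.3789.
C₀ = D/Vd = 964/63 ≈ 15.302 mg/L.
Before the 5th dose, 4 doses have been given. Superposition: Cmin = C₀·(f + f² + … + f^4).
≈ 15.302 × (0.3789 + 0.1436 + 0.0544 + 0.0206) ≈ 15.302 × 0.5975 ≈ 9.143 mg/L.

9.1 mg/L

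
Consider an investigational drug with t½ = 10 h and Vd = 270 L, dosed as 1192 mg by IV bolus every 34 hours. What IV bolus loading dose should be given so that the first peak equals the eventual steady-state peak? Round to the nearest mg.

f = (1/2)^(34/10) ≈ 0.094732; accumulation ratio R = 1/(1−f) ≈ 1.10465.
Loading dose to hit Cmax,ss on first dose: D_load = D_maint·R ≈ 1192 × 1.10465 ≈ 1316.74 mg.

1317 mg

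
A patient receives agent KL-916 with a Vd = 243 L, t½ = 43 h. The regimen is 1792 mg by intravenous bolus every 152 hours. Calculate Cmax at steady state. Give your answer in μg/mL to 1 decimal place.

8.1 μg/mL

Over one 152-h interval, 152/43 ≈ 3.5349 half-lives elapse, leaving f ≈ 0.0863 of each dose.
At steady state, accumulation factor R = 1/(1 − e^(−kτ)) ≈ 1.0945.
Each bolus raises the concentration by D/Vd = 1792/243 ≈ 7.374 μg/mL.
Steady-state peak Cmax,ss = C₀·R ≈ 7.374 × 1.0945 ≈ 8.071 μg/mL.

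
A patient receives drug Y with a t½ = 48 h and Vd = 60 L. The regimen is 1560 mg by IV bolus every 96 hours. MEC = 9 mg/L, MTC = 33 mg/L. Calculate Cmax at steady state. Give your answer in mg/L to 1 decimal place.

34.7 mg/L

τ = 96 h = 2 half-lives, so f = (1/2)^2 = 0.25.
Accumulation ratio R = 1/(1 − f) = 1/0.75 = 4/3.
Single-dose peak C₀ = D/Vd = 1560/60 = 26 mg/L.
Steady-state peak Cmax,ss = C₀·R = 26 × 4/3 ≈ 34.667 mg/L.
Peak 34.7 mg/L vs MTC 33 mg/L: exceeds toxic threshold.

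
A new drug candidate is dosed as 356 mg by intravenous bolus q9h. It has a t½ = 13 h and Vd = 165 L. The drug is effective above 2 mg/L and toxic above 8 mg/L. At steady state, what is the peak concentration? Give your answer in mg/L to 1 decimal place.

k = ln2/t½ = ln2/13 ≈ 0.053319 h⁻¹; fraction remaining f = e^(−kτ) = e^(−0.053319×9) ≈ 0.6189.
At steady state, accumulation factor R = 1/(1 − e^(−kτ)) ≈ 2.6240.
Each bolus raises the concentration by D/Vd = 356/165 ≈ 2.158 mg/L.
Steady-state peak Cmax,ss = C₀·R ≈ 2.158 × 2.6240 ≈ 5.663 mg/L.
Peak 5.7 mg/L vs MTC 8 mg/L: below toxic threshold.

5.7 mg/L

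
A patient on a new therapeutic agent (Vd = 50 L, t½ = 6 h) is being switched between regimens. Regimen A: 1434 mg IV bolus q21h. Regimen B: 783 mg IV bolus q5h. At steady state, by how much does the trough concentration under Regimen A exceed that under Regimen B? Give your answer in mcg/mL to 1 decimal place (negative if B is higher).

-17.2 mcg/mL

Regimen A: f = (1/2)^(21/6) ≈ 0.0884; Cmin,ss = (1434/50)·f/(1−f) ≈ 2.781 mcg/mL.
Regimen B: f = (1/2)^(5/6) ≈ 0.5612; Cmin,ss = (783/50)·f/(1−f) ≈ 20.028 mcg/mL.
Difference ≈ 2.781 − 20.028 ≈ -17.247 mcg/mL.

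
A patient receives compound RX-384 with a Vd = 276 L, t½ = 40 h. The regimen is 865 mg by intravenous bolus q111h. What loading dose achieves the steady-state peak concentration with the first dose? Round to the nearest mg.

f = (1/2)^(111/40) ≈ 0.146097; accumulation ratio R = 1/(1−f) ≈ 1.17109.
Loading dose to hit Cmax,ss on first dose: D_load = D_maint·R ≈ 865 × 1.17109 ≈ 1012.99 mg.

1013 mg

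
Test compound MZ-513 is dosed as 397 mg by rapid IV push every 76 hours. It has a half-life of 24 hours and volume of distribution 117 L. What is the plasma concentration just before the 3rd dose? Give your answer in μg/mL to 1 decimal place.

0.4 μg/mL

f = (1/2)^(τ/t½) = (1/2)^(76/24) ≈ 0.1114.
C₀ = D/Vd = 397/117 ≈ 3.393 μg/mL.
Before the 3rd dose, 2 doses have been given. Superposition: Cmin = C₀·(f + f²).
≈ 3.393 × (0.1114 + 0.0124) ≈ 3.393 × 0.1238 ≈ 0.420 μg/mL.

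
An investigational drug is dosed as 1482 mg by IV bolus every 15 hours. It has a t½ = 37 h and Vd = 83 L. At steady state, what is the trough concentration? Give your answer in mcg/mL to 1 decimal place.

55.0 mcg/mL

k = ln2/t½ = ln2/37 ≈ 0.018734 h⁻¹; fraction remaining f = e^(−kτ) = e^(−0.018734×15) ≈ 0.7550.
Single-dose peak C₀ = D/Vd = 1482/83 ≈ 17.855 mcg/mL.
Steady-state trough Cmin,ss = C₀·f/(1−f) ≈ 17.855 × 0.7550/0.2450 ≈ 55.023 mcg/mL.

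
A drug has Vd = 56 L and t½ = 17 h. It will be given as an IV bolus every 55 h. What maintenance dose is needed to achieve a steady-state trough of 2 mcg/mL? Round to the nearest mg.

τ/t½ = 55/17 ≈ 3.2353, so f = (1/2)^(55/17) ≈ 0.106189.
Cmin,ss = (D/Vd)·f/(1−f), so D = Cmin,ss·Vd·(1−f)/f.
D = 2 × 56 × (1−f)/f ≈ 2 × 56 × 8.41717 ≈ 942.72 mg.

943 mg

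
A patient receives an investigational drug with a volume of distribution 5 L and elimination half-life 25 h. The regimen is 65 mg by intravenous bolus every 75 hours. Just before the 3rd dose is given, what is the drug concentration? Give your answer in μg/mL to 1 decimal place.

f = (1/2)^(τ/t½) = (1/2)^(75/25) ≈ 0.1250.
C₀ = D/Vd = 65/5 ≈ 13.000 μg/mL.
Before the 3rd dose, 2 doses have been given. Superposition: Cmin = C₀·(f + f²).
≈ 13.000 × (0.1250 + 0.0156) ≈ 13.000 × 0.1406 ≈ 1.828 μg/mL.

1.8 μg/mL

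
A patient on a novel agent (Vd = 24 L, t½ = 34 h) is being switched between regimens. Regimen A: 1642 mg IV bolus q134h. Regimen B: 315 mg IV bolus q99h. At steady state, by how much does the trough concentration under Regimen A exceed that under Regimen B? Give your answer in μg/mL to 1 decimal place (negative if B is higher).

Regimen A: f = (1/2)^(134/34) ≈ 0.0651; Cmin,ss = (1642/24)·f/(1−f) ≈ 4.764 μg/mL.
Regimen B: f = (1/2)^(99/34) ≈ 0.1329; Cmin,ss = (315/24)·f/(1−f) ≈ 2.012 μg/mL.
Difference ≈ 4.764 − 2.012 ≈ 2.752 μg/mL.

2.8 μg/mL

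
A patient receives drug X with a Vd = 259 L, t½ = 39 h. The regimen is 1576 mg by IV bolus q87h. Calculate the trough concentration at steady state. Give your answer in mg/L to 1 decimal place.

k = ln2/t½ = ln2/39 ≈ 0.017773 h⁻¹; fraction remaining f = e^(−kτ) = e^(−0.017773×87) ≈ 0.2130.
Each bolus raises the concentration by D/Vd = 1576/259 ≈ 6.085 mg/L.
Steady-state trough Cmin,ss = C₀·f/(1−f) ≈ 6.085 × 0.2130/0.7870 ≈ 1.647 mg/L.

1.6 mg/L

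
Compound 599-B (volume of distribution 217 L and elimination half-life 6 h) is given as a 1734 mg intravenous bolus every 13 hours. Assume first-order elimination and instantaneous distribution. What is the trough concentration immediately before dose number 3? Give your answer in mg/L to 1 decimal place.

2.2 mg/L

f = (1/2)^(τ/t½) = (1/2)^(13/6) ≈ 0.2227.
C₀ = D/Vd = 1734/217 ≈ 7.991 mg/L.
Before the 3rd dose, 2 doses have been given. Superposition: Cmin = C₀·(f + f²).
≈ 7.991 × (0.2227 + 0.0496) ≈ 7.991 × 0.2723 ≈ 2.176 mg/L.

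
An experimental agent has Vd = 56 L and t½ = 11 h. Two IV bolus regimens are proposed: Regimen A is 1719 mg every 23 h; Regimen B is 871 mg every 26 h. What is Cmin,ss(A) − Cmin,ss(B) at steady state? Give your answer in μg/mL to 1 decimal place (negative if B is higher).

5.7 μg/mL

Regimen A: f = (1/2)^(23/11) ≈ 0.2347; Cmin,ss = (1719/56)·f/(1−f) ≈ 9.414 μg/mL.
Regimen B: f = (1/2)^(26/11) ≈ 0.1943; Cmin,ss = (871/56)·f/(1−f) ≈ 3.751 μg/mL.
Difference ≈ 9.414 − 3.751 ≈ 5.663 μg/mL.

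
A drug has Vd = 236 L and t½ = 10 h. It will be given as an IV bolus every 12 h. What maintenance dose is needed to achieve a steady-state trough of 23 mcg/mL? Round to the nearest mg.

7042 mg

τ/t½ = 12/10 ≈ 1.2, so f = (1/2)^(12/10) ≈ 0.435275.
Cmin,ss = (D/Vd)·f/(1−f), so D = Cmin,ss·Vd·(1−f)/f.
D = 23 × 236 × (1−f)/f ≈ 23 × 236 × 1.29740 ≈ 7042.29 mg.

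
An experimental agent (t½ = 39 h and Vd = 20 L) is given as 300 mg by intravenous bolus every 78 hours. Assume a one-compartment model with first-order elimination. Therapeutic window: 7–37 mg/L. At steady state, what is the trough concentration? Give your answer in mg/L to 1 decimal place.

τ = 78 h = 2 half-lives, so f = (1/2)^2 = 0.25.
At steady state, R = 1/(1 − 0.25) = 4/3.
Single-dose peak C₀ = D/Vd = 300/20 = 15 mg/L.
Steady-state peak Cmax,ss = C₀·R = 15 × 4/3 ≈ 20.000 mg/L.
Steady-state trough Cmin,ss = Cmax,ss·f ≈ 20.000 × 0.25 ≈ 5.000 mg/L.
Trough 5.0 mg/L vs MEC 7 mg/L: subtherapeutic.

5.0 mg/L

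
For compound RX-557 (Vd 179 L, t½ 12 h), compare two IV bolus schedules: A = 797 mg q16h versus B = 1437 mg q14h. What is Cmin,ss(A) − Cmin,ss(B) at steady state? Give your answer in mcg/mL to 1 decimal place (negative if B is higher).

Regimen A: f = (1/2)^(16/12) ≈ 0.3969; Cmin,ss = (797/179)·f/(1−f) ≈ 2.930 mcg/mL.
Regimen B: f = (1/2)^(14/12) ≈ 0.4454; Cmin,ss = (1437/179)·f/(1−f) ≈ 6.447 mcg/mL.
Difference ≈ 2.930 − 6.447 ≈ -3.517 mcg/mL.

-3.5 mcg/mL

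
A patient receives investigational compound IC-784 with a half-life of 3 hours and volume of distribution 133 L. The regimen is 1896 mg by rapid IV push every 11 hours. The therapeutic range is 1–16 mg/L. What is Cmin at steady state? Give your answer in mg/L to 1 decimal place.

k = ln2/t½ = ln2/3 ≈ 0.231049 h⁻¹; fraction remaining f = e^(−kτ) = e^(−0.231049×11) ≈ 0.0787.
Each bolus raises the concentration by D/Vd = 1896/133 ≈ 14.256 mg/L.
Steady-state trough Cmin,ss = C₀·f/(1−f) ≈ 14.256 × 0.0787/0.9213 ≈ 1.218 mg/L.
Trough 1.2 mg/L vs MEC 1 mg/L: adequate.

1.2 mg/L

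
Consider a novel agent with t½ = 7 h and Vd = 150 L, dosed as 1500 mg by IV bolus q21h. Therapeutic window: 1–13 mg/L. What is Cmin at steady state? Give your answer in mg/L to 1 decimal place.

τ = 21 h = 3 half-lives, so f = (1/2)^3 = 0.125.
Accumulation ratio R = 1/(1 − f) = 1/0.875 = 8/7.
Single-dose peak C₀ = D/Vd = 1500/150 = 10 mg/L.
Steady-state peak Cmax,ss = C₀·R = 10 × 8/7 ≈ 11.429 mg/L.
Steady-state trough Cmin,ss = Cmax,ss·f ≈ 11.429 × 0.125 ≈ 1.429 mg/L.
Trough 1.4 mg/L vs MEC 1 mg/L: adequate.

1.4 mg/L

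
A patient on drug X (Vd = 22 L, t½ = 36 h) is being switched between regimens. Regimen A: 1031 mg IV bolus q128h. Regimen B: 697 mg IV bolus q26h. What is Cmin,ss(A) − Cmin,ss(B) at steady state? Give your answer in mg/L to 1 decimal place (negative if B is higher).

-44.4 mg/L

Regimen A: f = (1/2)^(128/36) ≈ 0.0850; Cmin,ss = (1031/22)·f/(1−f) ≈ 4.353 mg/L.
Regimen B: f = (1/2)^(26/36) ≈ 0.6062; Cmin,ss = (697/22)·f/(1−f) ≈ 48.770 mg/L.
Difference ≈ 4.353 − 48.770 ≈ -44.417 mg/L.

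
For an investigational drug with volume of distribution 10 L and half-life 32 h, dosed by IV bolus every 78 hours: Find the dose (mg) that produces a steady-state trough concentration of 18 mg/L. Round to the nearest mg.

τ/t½ = 78/32 ≈ 2.4375, so f = (1/2)^(78/32) ≈ 0.184603.
Cmin,ss = (D/Vd)·f/(1−f), so D = Cmin,ss·Vd·(1−f)/f.
D = 18 × 10 × (1−f)/f ≈ 18 × 10 × 4.41703 ≈ 795.07 mg.

795 mg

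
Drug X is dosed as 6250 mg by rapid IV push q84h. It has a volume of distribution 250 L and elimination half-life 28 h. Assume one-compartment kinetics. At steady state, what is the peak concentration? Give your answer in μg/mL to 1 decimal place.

τ = 84 h = 3 half-lives, so f = (1/2)^3 = 0.125.
Accumulation ratio R = 1/(1 − f) = 1/0.875 = 8/7.
Single-dose peak C₀ = D/Vd = 6250/250 = 25 μg/mL.
Steady-state peak Cmax,ss = C₀·R = 25 × 8/7 ≈ 28.571 μg/mL.

28.6 μg/mL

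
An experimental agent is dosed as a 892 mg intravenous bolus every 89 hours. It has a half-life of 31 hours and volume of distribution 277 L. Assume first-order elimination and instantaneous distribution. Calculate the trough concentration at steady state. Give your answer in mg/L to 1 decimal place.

τ/t½ = 89/31 ≈ 2.871, so fraction remaining f = (1/2)^(89/31) ≈ 0.1367.
At steady state, accumulation factor R = 1/(1 − e^(−kτ)) ≈ 1.1583.
Each bolus raises the concentration by D/Vd = 892/277 ≈ 3.220 mg/L.
Steady-state peak Cmax,ss = C₀·R ≈ 3.220 × 1.1583 ≈ 3.730 mg/L.
One interval later, Cmin,ss = Cmax,ss·e^(−kτ) ≈ 3.730 × 0.1367 ≈ 0.510 mg/L.

0.5 mg/L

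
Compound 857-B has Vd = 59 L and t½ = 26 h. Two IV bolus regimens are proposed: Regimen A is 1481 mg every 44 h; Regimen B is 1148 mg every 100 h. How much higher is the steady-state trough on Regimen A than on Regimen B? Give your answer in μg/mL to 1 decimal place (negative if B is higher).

Regimen A: f = (1/2)^(44/26) ≈ 0.3094; Cmin,ss = (1481/59)·f/(1−f) ≈ 11.246 μg/mL.
Regimen B: f = (1/2)^(100/26) ≈ 0.0695; Cmin,ss = (1148/59)·f/(1−f) ≈ 1.453 μg/mL.
Difference ≈ 11.246 − 1.453 ≈ 9.793 μg/mL.

9.8 μg/mL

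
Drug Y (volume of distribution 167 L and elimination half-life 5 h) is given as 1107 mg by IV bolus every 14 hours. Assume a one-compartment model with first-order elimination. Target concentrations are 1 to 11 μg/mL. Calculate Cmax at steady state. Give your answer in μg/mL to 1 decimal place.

Over one 14-h interval, 14/5 ≈ 2.8 half-lives elapse, leaving f ≈ 0.1436 of each dose.
At steady state, accumulation factor R = 1/(1 − e^(−kτ)) ≈ 1.1677.
Each bolus raises the concentration by D/Vd = 1107/167 ≈ 6.629 μg/mL.
Steady-state peak Cmax,ss = C₀·R ≈ 6.629 × 1.1677 ≈ 7.741 μg/mL.
Peak 7.7 μg/mL vs MTC 11 μg/mL: below toxic threshold.

7.7 μg/mL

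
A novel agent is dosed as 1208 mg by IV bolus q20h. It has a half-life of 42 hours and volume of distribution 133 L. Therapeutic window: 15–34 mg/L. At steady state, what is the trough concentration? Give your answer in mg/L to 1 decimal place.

k = ln2/t½ = ln2/42 ≈ 0.016504 h⁻¹; fraction remaining f = e^(−kτ) = e^(−0.016504×20) ≈ 0.7189.
Single-dose peak C₀ = D/Vd = 1208/133 ≈ 9.083 mg/L.
Steady-state trough Cmin,ss = C₀·f/(1−f) ≈ 9.083 × 0.7189/0.2811 ≈ 23.229 mg/L.
Trough 23.2 mg/L vs MEC 15 mg/L: adequate.

23.2 mg/L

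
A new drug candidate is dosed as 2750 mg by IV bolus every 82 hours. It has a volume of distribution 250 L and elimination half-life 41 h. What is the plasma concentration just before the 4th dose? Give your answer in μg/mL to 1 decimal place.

3.6 μg/mL

f = (1/2)^(τ/t½) = (1/2)^(82/41) ≈ 0.2500.
C₀ = D/Vd = 2750/250 ≈ 11.000 μg/mL.
Before the 4th dose, 3 doses have been given. Superposition: Cmin = C₀·(f + f² + … + f^3).
≈ 11.000 × (0.2500 + 0.0625 + 0.0156) ≈ 11.000 × 0.3281 ≈ 3.609 μg/mL.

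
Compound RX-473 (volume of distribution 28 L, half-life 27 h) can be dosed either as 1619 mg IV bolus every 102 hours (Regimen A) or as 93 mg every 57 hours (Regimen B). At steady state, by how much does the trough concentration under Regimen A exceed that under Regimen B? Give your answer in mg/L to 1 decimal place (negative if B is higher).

3.5 mg/L

Regimen A: f = (1/2)^(102/27) ≈ 0.0729; Cmin,ss = (1619/28)·f/(1−f) ≈ 4.547 mg/L.
Regimen B: f = (1/2)^(57/27) ≈ 0.2315; Cmin,ss = (93/28)·f/(1−f) ≈ 1.001 mg/L.
Difference ≈ 4.547 − 1.001 ≈ 3.546 mg/L.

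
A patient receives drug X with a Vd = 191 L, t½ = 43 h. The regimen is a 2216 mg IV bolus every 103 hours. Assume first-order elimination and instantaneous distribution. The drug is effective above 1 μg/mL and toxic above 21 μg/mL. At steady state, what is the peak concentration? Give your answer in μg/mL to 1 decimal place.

k = ln2/t½ = ln2/43 ≈ 0.016120 h⁻¹; fraction remaining f = e^(−kτ) = e^(−0.016120×103) ≈ 0.1901.
At steady state, accumulation factor R = 1/(1 − e^(−kτ)) ≈ 1.2347.
Single-dose peak C₀ = D/Vd = 2216/191 ≈ 11.602 μg/mL.
Steady-state peak Cmax,ss = C₀·R ≈ 11.602 × 1.2347 ≈ 14.325 μg/mL.
Peak 14.3 μg/mL vs MTC 21 μg/mL: below toxic threshold.

14.3 μg/mL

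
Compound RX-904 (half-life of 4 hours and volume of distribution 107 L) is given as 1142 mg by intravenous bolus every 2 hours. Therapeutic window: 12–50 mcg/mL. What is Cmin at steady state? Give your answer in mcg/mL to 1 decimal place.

25.8 mcg/mL

τ/t½ = 2/4 ≈ 0.5, so fraction remaining f = (1/2)^(2/4) ≈ 0.7071.
Accumulation ratio R = 1/(1 − f) ≈ 1/0.2929 ≈ 3.4141.
Single-dose peak C₀ = D/Vd = 1142/107 ≈ 10.673 mcg/mL.
Cmax,ss = C₀/(1 − f) ≈ 10.673/0.2929 ≈ 36.439 mcg/mL.
One interval later, Cmin,ss = Cmax,ss·e^(−kτ) ≈ 36.439 × 0.7071 ≈ 25.766 mcg/mL.
Trough 25.8 mcg/mL vs MEC 12 mcg/mL: adequate.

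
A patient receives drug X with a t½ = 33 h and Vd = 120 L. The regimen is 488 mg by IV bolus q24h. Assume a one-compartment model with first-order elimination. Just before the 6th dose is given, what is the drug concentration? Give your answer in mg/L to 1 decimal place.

5.7 mg/L

f = (1/2)^(τ/t½) = (1/2)^(24/33) ≈ 0.6040.
C₀ = D/Vd = 488/120 ≈ 4.067 mg/L.
Before the 6th dose, 5 doses have been given. Superposition: Cmin = C₀·(f + f² + … + f^5).
≈ 4.067 × (0.6040 + 0.3648 + 0.2203 + 0.1331 + 0.0804) ≈ 4.067 × 1.4026 ≈ 5.704 mg/L.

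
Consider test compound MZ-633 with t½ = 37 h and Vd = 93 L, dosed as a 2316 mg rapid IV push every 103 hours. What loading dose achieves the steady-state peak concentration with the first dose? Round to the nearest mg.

2709 mg

f = (1/2)^(103/37) ≈ 0.145210; accumulation ratio R = 1/(1−f) ≈ 1.16988.
Loading dose to hit Cmax,ss on first dose: D_load = D_maint·R ≈ 2316 × 1.16988 ≈ 2709.44 mg.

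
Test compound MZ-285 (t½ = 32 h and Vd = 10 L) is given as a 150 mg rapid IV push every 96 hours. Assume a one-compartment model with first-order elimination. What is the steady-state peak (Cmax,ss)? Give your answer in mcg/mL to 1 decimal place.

17.1 mcg/mL

τ = 96 h = 3 half-lives, so f = (1/2)^3 = 0.125.
Accumulation ratio R = 1/(1 − f) = 1/0.875 = 8/7.
Single-dose peak C₀ = D/Vd = 150/10 = 15 mcg/mL.
Steady-state peak Cmax,ss = C₀·R = 15 × 8/7 ≈ 17.143 mcg/mL.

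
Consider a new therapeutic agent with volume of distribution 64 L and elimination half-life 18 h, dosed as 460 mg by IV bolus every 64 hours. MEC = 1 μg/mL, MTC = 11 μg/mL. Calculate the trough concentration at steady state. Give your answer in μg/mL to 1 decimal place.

0.7 μg/mL

Over one 64-h interval, 64/18 ≈ 3.5556 half-lives elapse, leaving f ≈ 0.0850 of each dose.
Accumulation ratio R = 1/(1 − f) ≈ 1/0.9150 ≈ 1.0929.
Each bolus raises the concentration by D/Vd = 460/64 ≈ 7.188 μg/mL.
Steady-state peak Cmax,ss = C₀·R ≈ 7.188 × 1.0929 ≈ 7.856 μg/mL.
Steady-state trough Cmin,ss = Cmax,ss·f ≈ 7.856 × 0.0850 ≈ 0.668 μg/mL.
Trough 0.7 μg/mL vs MEC 1 μg/mL: subtherapeutic.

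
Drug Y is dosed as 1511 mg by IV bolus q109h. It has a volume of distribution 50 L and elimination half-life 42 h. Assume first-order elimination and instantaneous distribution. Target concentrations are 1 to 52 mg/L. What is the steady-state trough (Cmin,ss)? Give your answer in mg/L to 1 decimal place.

k = ln2/t½ = ln2/42 ≈ 0.016504 h⁻¹; fraction remaining f = e^(−kτ) = e^(−0.016504×109) ≈ 0.1655.
At steady state, accumulation factor R = 1/(1 − e^(−kτ)) ≈ 1.1983.
Single-dose peak C₀ = D/Vd = 1511/50 ≈ 30.220 mg/L.
Cmax,ss = C₀/(1 − f) ≈ 30.220/0.8345 ≈ 36.213 mg/L.
One interval later, Cmin,ss = Cmax,ss·e^(−kτ) ≈ 36.213 × 0.1655 ≈ 5.993 mg/L.
Trough 6.0 mg/L vs MEC 1 mg/L: adequate.

6.0 mg/L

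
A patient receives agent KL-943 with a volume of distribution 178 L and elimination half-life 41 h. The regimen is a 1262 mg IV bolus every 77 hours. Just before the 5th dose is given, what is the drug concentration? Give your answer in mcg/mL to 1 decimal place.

f = (1/2)^(τ/t½) = (1/2)^(77/41) ≈ 0.2721.
C₀ = D/Vd = 1262/178 ≈ 7.090 mcg/mL.
Before the 5th dose, 4 doses have been given. Superposition: Cmin = C₀·(f + f² + … + f^4).
≈ 7.090 × (0.2721 + 0.0740 + 0.0201 + 0.0055) ≈ 7.090 × 0.3717 ≈ 2.635 mcg/mL.

2.6 mcg/mL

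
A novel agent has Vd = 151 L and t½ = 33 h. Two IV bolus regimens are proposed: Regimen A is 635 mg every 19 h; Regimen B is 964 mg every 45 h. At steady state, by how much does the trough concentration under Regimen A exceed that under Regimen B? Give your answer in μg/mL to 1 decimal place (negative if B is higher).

Regimen A: f = (1/2)^(19/33) ≈ 0.6709; Cmin,ss = (635/151)·f/(1−f) ≈ 8.573 μg/mL.
Regimen B: f = (1/2)^(45/33) ≈ 0.3886; Cmin,ss = (964/151)·f/(1−f) ≈ 4.058 μg/mL.
Difference ≈ 8.573 − 4.058 ≈ 4.515 μg/mL.

4.5 μg/mL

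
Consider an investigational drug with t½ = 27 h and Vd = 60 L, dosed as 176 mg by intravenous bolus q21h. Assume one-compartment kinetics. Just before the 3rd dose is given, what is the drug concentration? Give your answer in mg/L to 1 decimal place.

f = (1/2)^(τ/t½) = (1/2)^(21/27) ≈ 0.5833.
C₀ = D/Vd = 176/60 ≈ 2.933 mg/L.
Before the 3rd dose, 2 doses have been given. Superposition: Cmin = C₀·(f + f²).
≈ 2.933 × (0.5833 + 0.3402) ≈ 2.933 × 0.9235 ≈ 2.709 mg/L.

2.7 mg/L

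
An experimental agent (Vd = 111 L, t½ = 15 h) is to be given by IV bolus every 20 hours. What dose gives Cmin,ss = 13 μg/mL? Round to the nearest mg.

2193 mg

τ/t½ = 20/15 ≈ 1.3333, so f = (1/2)^(20/15) ≈ 0.396850.
Cmin,ss = (D/Vd)·f/(1−f), so D = Cmin,ss·Vd·(1−f)/f.
D = 13 × 111 × (1−f)/f ≈ 13 × 111 × 1.51984 ≈ 2193.13 mg.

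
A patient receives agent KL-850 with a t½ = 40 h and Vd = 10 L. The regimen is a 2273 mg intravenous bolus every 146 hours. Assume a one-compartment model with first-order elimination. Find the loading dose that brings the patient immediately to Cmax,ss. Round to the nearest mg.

2470 mg

f = (1/2)^(146/40) ≈ 0.079660; accumulation ratio R = 1/(1−f) ≈ 1.08655.
Loading dose to hit Cmax,ss on first dose: D_load = D_maint·R ≈ 2273 × 1.08655 ≈ 2469.73 mg.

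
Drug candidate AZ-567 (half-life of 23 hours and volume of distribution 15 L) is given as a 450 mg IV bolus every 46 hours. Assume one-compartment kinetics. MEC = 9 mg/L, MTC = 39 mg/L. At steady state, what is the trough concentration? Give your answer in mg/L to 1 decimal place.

10.0 mg/L

τ = 46 h = 2 half-lives, so f = (1/2)^2 = 0.25.
At steady state, R = 1/(1 − 0.25) = 4/3.
Single-dose peak C₀ = D/Vd = 450/15 = 30 mg/L.
Steady-state peak Cmax,ss = C₀·R = 30 × 4/3 ≈ 40.000 mg/L.
Steady-state trough Cmin,ss = Cmax,ss·f ≈ 40.000 × 0.25 ≈ 10.000 mg/L.
Trough 10.0 mg/L vs MEC 9 mg/L: adequate.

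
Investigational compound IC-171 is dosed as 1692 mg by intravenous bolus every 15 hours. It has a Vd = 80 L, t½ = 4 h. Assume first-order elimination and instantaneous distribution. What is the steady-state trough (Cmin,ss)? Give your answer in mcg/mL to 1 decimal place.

k = ln2/t½ = ln2/4 ≈ 0.173287 h⁻¹; fraction remaining f = e^(−kτ) = e^(−0.173287×15) ≈ 0.0743.
Accumulation ratio R = 1/(1 − f) ≈ 1/0.9257 ≈ 1.0803.
Each bolus raises the concentration by D/Vd = 1692/80 ≈ 21.150 mcg/mL.
Steady-state peak Cmax,ss = C₀·R ≈ 21.150 × 1.0803 ≈ 22.848 mcg/mL.
One interval later, Cmin,ss = Cmax,ss·e^(−kτ) ≈ 22.848 × 0.0743 ≈ 1.698 mcg/mL.

1.7 mcg/mL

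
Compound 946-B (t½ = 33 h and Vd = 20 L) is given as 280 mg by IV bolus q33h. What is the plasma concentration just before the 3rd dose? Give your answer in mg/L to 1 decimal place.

10.5 mg/L

f = (1/2)^(τ/t½) = (1/2)^(33/33) ≈ 0.5000.
C₀ = D/Vd = 280/20 ≈ 14.000 mg/L.
Before the 3rd dose, 2 doses have been given. Superposition: Cmin = C₀·(f + f²).
≈ 14.000 × (0.5000 + 0.2500) ≈ 14.000 × 0.7500 ≈ 10.500 mg/L.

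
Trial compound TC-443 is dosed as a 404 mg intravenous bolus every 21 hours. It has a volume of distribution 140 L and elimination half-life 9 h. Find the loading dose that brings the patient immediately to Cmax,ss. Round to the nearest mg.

f = (1/2)^(21/9) ≈ 0.198425; accumulation ratio R = 1/(1−f) ≈ 1.24754.
Loading dose to hit Cmax,ss on first dose: D_load = D_maint·R ≈ 404 × 1.24754 ≈ 504.01 mg.

504 mg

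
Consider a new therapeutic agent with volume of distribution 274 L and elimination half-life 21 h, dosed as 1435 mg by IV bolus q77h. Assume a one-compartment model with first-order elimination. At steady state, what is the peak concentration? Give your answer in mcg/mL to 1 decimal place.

5.7 mcg/mL

Over one 77-h interval, 77/21 ≈ 3.6667 half-lives elapse, leaving f ≈ 0.0787 of each dose.
At steady state, accumulation factor R = 1/(1 − e^(−kτ)) ≈ 1.0854.
Each bolus raises the concentration by D/Vd = 1435/274 ≈ 5.237 mcg/mL.
Steady-state peak Cmax,ss = C₀·R ≈ 5.237 × 1.0854 ≈ 5.684 mcg/mL.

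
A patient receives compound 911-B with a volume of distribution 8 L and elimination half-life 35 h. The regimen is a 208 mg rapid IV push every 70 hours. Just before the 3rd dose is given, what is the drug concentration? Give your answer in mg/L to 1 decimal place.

f = (1/2)^(τ/t½) = (1/2)^(70/35) ≈ 0.2500.
C₀ = D/Vd = 208/8 ≈ 26.000 mg/L.
Before the 3rd dose, 2 doses have been given. Superposition: Cmin = C₀·(f + f²).
≈ 26.000 × (0.2500 + 0.0625) ≈ 26.000 × 0.3125 ≈ 8.125 mg/L.

8.1 mg/L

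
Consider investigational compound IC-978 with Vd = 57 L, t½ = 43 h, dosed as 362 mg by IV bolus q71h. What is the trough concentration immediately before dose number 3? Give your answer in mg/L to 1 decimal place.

2.7 mg/L

f = (1/2)^(τ/t½) = (1/2)^(71/43) ≈ 0.3184.
C₀ = D/Vd = 362/57 ≈ 6.351 mg/L.
Before the 3rd dose, 2 doses have been given. Superposition: Cmin = C₀·(f + f²).
≈ 6.351 × (0.3184 + 0.1014) ≈ 6.351 × 0.4198 ≈ 2.666 mg/L.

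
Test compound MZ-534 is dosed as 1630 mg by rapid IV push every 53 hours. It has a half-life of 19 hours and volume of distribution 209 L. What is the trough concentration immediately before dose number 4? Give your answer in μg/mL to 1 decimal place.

1.3 μg/mL

f = (1/2)^(τ/t½) = (1/2)^(53/19) ≈ 0.1446.
C₀ = D/Vd = 1630/209 ≈ 7.799 μg/mL.
Before the 4th dose, 3 doses have been given. Superposition: Cmin = C₀·(f + f² + … + f^3).
≈ 7.799 × (0.1446 + 0.0209 + 0.0030) ≈ 7.799 × 0.1685 ≈ 1.314 μg/mL.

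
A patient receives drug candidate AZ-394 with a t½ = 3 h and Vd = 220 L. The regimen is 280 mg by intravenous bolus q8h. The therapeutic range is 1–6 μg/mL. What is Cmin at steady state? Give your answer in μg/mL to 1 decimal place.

0.2 μg/mL

k = ln2/t½ = ln2/3 ≈ 0.231049 h⁻¹; fraction remaining f = e^(−kτ) = e^(−0.231049×8) ≈ 0.1575.
At steady state, accumulation factor R = 1/(1 − e^(−kτ)) ≈ 1.1869.
Each bolus raises the concentration by D/Vd = 280/220 ≈ 1.273 μg/mL.
Steady-state peak Cmax,ss = C₀·R ≈ 1.273 × 1.1869 ≈ 1.511 μg/mL.
One interval later, Cmin,ss = Cmax,ss·e^(−kτ) ≈ 1.511 × 0.1575 ≈ 0.238 μg/mL.
Trough 0.2 μg/mL vs MEC 1 μg/mL: subtherapeutic.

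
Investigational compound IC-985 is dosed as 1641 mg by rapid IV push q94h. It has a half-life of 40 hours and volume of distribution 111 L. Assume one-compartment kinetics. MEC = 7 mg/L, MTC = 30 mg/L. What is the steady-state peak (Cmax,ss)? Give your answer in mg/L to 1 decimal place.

18.4 mg/L

k = ln2/t½ = ln2/40 ≈ 0.017329 h⁻¹; fraction remaining f = e^(−kτ) = e^(−0.017329×94) ≈ 0.1961.
At steady state, accumulation factor R = 1/(1 − e^(−kτ)) ≈ 1.2439.
Single-dose peak C₀ = D/Vd = 1641/111 ≈ 14.784 mg/L.
Steady-state peak Cmax,ss = C₀·R ≈ 14.784 × 1.2439 ≈ 18.390 mg/L.
Peak 18.4 mg/L vs MTC 30 mg/L: below toxic threshold.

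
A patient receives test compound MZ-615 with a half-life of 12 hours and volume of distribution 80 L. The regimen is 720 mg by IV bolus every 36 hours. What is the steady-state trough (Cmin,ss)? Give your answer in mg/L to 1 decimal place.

The dosing interval is 3 half-lives, so f = 2^(−3) = 0.125.
Accumulation ratio R = 1/(1 − f) = 1/0.875 = 8/7.
Single-dose peak C₀ = D/Vd = 720/80 = 9 mg/L.
Steady-state peak Cmax,ss = C₀·R = 9 × 8/7 ≈ 10.286 mg/L.
Steady-state trough Cmin,ss = Cmax,ss·f ≈ 10.286 × 0.125 ≈ 1.286 mg/L.

1.3 mg/L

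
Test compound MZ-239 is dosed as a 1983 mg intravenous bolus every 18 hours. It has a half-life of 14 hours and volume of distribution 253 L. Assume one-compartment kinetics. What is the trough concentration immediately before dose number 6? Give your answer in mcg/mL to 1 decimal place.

5.4 mcg/mL

f = (1/2)^(τ/t½) = (1/2)^(18/14) ≈ 0.4102.
C₀ = D/Vd = 1983/253 ≈ 7.838 mcg/mL.
Before the 6th dose, 5 doses have been given. Superposition: Cmin = C₀·(f + f² + … + f^5).
≈ 7.838 × (0.4102 + 0.1683 + 0.0690 + 0.0283 + 0.0116) ≈ 7.838 × 0.6874 ≈ 5.388 mcg/mL.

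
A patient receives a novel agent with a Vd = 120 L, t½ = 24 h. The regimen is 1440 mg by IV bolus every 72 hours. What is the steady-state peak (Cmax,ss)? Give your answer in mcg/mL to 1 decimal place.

13.7 mcg/mL

τ = 72 h = 3 half-lives, so f = (1/2)^3 = 0.125.
At steady state, R = 1/(1 − 0.125) = 8/7.
Single-dose peak C₀ = D/Vd = 1440/120 = 12 mcg/mL.
Steady-state peak Cmax,ss = C₀·R = 12 × 8/7 ≈ 13.714 mcg/mL.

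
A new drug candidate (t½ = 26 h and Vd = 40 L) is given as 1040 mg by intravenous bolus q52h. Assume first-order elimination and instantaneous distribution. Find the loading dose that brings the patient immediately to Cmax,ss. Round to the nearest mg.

1387 mg

f = (1/2)^(52/26) ≈ 0.250000; accumulation ratio R = 1/(1−f) ≈ 1.33333.
Loading dose to hit Cmax,ss on first dose: D_load = D_maint·R ≈ 1040 × 1.33333 ≈ 1386.66 mg.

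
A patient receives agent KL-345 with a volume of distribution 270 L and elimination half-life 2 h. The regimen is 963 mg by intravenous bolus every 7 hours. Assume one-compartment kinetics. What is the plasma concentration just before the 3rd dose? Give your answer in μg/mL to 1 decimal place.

f = (1/2)^(τ/t½) = (1/2)^(7/2) ≈ 0.0884.
C₀ = D/Vd = 963/270 ≈ 3.567 μg/mL.
Before the 3rd dose, 2 doses have been given. Superposition: Cmin = C₀·(f + f²).
≈ 3.567 × (0.0884 + 0.0078) ≈ 3.567 × 0.0962 ≈ 0.343 μg/mL.

0.3 μg/mL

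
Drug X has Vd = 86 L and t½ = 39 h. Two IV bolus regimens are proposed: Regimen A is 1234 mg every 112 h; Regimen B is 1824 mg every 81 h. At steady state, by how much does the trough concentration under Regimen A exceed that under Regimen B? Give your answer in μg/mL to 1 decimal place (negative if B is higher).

Regimen A: f = (1/2)^(112/39) ≈ 0.1366; Cmin,ss = (1234/86)·f/(1−f) ≈ 2.270 μg/mL.
Regimen B: f = (1/2)^(81/39) ≈ 0.2370; Cmin,ss = (1824/86)·f/(1−f) ≈ 6.588 μg/mL.
Difference ≈ 2.270 − 6.588 ≈ -4.318 μg/mL.

-4.3 μg/mL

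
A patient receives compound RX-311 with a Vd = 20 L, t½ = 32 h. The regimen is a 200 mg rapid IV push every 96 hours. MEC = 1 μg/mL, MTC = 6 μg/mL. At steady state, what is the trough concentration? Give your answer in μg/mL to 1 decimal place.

τ = 96 h = 3 half-lives, so f = (1/2)^3 = 0.125.
Accumulation ratio R = 1/(1 − f) = 1/0.875 = 8/7.
Single-dose peak C₀ = D/Vd = 200/20 = 10 μg/mL.
Steady-state peak Cmax,ss = C₀·R = 10 × 8/7 ≈ 11.429 μg/mL.
Steady-state trough Cmin,ss = Cmax,ss·f ≈ 11.429 × 0.125 ≈ 1.429 μg/mL.
Trough 1.4 μg/mL vs MEC 1 μg/mL: adequate.

1.4 μg/mL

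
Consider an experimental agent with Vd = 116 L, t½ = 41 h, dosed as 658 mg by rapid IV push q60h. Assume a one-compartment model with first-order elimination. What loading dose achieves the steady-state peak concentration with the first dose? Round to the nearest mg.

f = (1/2)^(60/41) ≈ 0.362634; accumulation ratio R = 1/(1−f) ≈ 1.56896.
Loading dose to hit Cmax,ss on first dose: D_load = D_maint·R ≈ 658 × 1.56896 ≈ 1032.38 mg.

1032 mg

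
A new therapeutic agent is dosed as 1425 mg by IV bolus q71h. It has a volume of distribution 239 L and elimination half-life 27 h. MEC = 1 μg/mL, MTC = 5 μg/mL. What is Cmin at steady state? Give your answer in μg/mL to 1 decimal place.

1.1 μg/mL

Over one 71-h interval, 71/27 ≈ 2.6296 half-lives elapse, leaving f ≈ 0.1616 of each dose.
At steady state, accumulation factor R = 1/(1 − e^(−kτ)) ≈ 1.1927.
Each bolus raises the concentration by D/Vd = 1425/239 ≈ 5.962 μg/mL.
Cmax,ss = C₀/(1 − f) ≈ 5.962/0.8384 ≈ 7.111 μg/mL.
One interval later, Cmin,ss = Cmax,ss·e^(−kτ) ≈ 7.111 × 0.1616 ≈ 1.149 μg/mL.
Trough 1.1 μg/mL vs MEC 1 μg/mL: adequate.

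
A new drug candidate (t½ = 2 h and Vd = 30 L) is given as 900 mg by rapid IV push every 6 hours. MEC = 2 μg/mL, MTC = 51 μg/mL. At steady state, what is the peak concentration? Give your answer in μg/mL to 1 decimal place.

34.3 μg/mL

τ = 6 h = 3 half-lives, so f = (1/2)^3 = 0.125.
Accumulation ratio R = 1/(1 − f) = 1/0.875 = 8/7.
Single-dose peak C₀ = D/Vd = 900/30 = 30 μg/mL.
Steady-state peak Cmax,ss = C₀·R = 30 × 8/7 ≈ 34.286 μg/mL.
Peak 34.3 μg/mL vs MTC 51 μg/mL: below toxic threshold.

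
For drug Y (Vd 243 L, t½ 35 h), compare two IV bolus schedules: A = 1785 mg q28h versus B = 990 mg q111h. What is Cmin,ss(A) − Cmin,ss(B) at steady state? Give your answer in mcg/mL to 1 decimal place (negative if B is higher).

Regimen A: f = (1/2)^(28/35) ≈ 0.5743; Cmin,ss = (1785/243)·f/(1−f) ≈ 9.910 mcg/mL.
Regimen B: f = (1/2)^(111/35) ≈ 0.1110; Cmin,ss = (990/243)·f/(1−f) ≈ 0.509 mcg/mL.
Difference ≈ 9.910 − 0.509 ≈ 9.401 mcg/mL.

9.4 mcg/mL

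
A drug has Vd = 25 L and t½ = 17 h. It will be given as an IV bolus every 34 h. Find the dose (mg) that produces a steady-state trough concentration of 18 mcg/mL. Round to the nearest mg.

τ/t½ = 34/17 ≈ 2, so f = (1/2)^(34/17) ≈ 0.250000.
Cmin,ss = (D/Vd)·f/(1−f), so D = Cmin,ss·Vd·(1−f)/f.
D = 18 × 25 × (1−f)/f ≈ 18 × 25 × 3.00000 ≈ 1350.00 mg.

1350 mg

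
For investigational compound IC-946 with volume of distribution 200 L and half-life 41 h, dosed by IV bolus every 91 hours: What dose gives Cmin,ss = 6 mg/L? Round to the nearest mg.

τ/t½ = 91/41 ≈ 2.2195, so f = (1/2)^(91/41) ≈ 0.214714.
Cmin,ss = (D/Vd)·f/(1−f), so D = Cmin,ss·Vd·(1−f)/f.
D = 6 × 200 × (1−f)/f ≈ 6 × 200 × 3.65736 ≈ 4388.83 mg.

4389 mg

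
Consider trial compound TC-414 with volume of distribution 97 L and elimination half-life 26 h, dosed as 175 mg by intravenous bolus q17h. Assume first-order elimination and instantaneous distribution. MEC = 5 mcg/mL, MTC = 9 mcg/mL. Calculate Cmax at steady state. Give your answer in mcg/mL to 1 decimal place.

Over one 17-h interval, 17/26 ≈ 0.65385 half-lives elapse, leaving f ≈ 0.6356 of each dose.
Accumulation ratio R = 1/(1 − f) ≈ 1/0.3644 ≈ 2.7442.
Single-dose peak C₀ = D/Vd = 175/97 ≈ 1.804 mcg/mL.
Steady-state peak Cmax,ss = C₀·R ≈ 1.804 × 2.7442 ≈ 4.951 mcg/mL.
Peak 5.0 mcg/mL vs MTC 9 mcg/mL: below toxic threshold.

5.0 mcg/mL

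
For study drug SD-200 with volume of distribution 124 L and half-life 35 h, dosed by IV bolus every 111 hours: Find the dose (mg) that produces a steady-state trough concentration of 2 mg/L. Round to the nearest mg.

1986 mg

τ/t½ = 111/35 ≈ 3.1714, so f = (1/2)^(111/35) ≈ 0.110995.
Cmin,ss = (D/Vd)·f/(1−f), so D = Cmin,ss·Vd·(1−f)/f.
D = 2 × 124 × (1−f)/f ≈ 2 × 124 × 8.00941 ≈ 1986.33 mg.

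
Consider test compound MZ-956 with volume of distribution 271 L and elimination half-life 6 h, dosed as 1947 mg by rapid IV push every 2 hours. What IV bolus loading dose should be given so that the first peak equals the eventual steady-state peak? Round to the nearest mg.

9438 mg

f = (1/2)^(2/6) ≈ 0.793701; accumulation ratio R = 1/(1−f) ≈ 4.84733.
Loading dose to hit Cmax,ss on first dose: D_load = D_maint·R ≈ 1947 × 4.84733 ≈ 9437.75 mg.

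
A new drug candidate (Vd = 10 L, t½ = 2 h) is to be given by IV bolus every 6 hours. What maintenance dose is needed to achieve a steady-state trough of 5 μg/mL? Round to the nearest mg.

350 mg

τ/t½ = 6/2 ≈ 3, so f = (1/2)^(6/2) ≈ 0.125000.
Cmin,ss = (D/Vd)·f/(1−f), so D = Cmin,ss·Vd·(1−f)/f.
D = 5 × 10 × (1−f)/f ≈ 5 × 10 × 7.00000 ≈ 350.00 mg.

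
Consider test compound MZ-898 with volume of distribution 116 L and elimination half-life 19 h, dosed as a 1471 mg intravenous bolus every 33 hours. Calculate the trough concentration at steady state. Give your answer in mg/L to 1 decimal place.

5.4 mg/L

k = ln2/t½ = ln2/19 ≈ 0.036481 h⁻¹; fraction remaining f = e^(−kτ) = e^(−0.036481×33) ≈ 0.3000.
At steady state, accumulation factor R = 1/(1 − e^(−kτ)) ≈ 1.4286.
Each bolus raises the concentration by D/Vd = 1471/116 ≈ 12.681 mg/L.
Steady-state peak Cmax,ss = C₀·R ≈ 12.681 × 1.4286 ≈ 18.116 mg/L.
Steady-state trough Cmin,ss = Cmax,ss·f ≈ 18.116 × 0.3000 ≈ 5.435 mg/L.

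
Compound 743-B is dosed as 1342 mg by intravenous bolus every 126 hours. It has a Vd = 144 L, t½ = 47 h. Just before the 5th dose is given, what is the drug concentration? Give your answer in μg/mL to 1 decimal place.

1.7 μg/mL

f = (1/2)^(τ/t½) = (1/2)^(126/47) ≈ 0.1559.
C₀ = D/Vd = 1342/144 ≈ 9.319 μg/mL.
Before the 5th dose, 4 doses have been given. Superposition: Cmin = C₀·(f + f² + … + f^4).
≈ 9.319 × (0.1559 + 0.0243 + 0.0038 + 0.0006) ≈ 9.319 × 0.1846 ≈ 1.720 μg/mL.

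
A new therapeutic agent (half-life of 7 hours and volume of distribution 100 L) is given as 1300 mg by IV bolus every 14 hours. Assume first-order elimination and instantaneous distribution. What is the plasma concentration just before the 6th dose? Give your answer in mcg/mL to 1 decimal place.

f = (1/2)^(τ/t½) = (1/2)^(14/7) ≈ 0.2500.
C₀ = D/Vd = 1300/100 ≈ 13.000 mcg/mL.
Before the 6th dose, 5 doses have been given. Superposition: Cmin = C₀·(f + f² + … + f^5).
≈ 13.000 × (0.2500 + 0.0625 + 0.0156 + 0.0039 + 0.0010) ≈ 13.000 × 0.3330 ≈ 4.329 mcg/mL.

4.3 mcg/mL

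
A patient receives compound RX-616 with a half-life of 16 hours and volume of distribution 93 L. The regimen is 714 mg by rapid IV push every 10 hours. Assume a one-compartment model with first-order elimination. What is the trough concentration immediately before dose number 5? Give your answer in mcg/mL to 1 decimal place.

11.7 mcg/mL

f = (1/2)^(τ/t½) = (1/2)^(10/16) ≈ 0.6484.
C₀ = D/Vd = 714/93 ≈ 7.677 mcg/mL.
Before the 5th dose, 4 doses have been given. Superposition: Cmin = C₀·(f + f² + … + f^4).
≈ 7.677 × (0.6484 + 0.4204 + 0.2726 + 0.1768) ≈ 7.677 × 1.5182 ≈ 11.655 mcg/mL.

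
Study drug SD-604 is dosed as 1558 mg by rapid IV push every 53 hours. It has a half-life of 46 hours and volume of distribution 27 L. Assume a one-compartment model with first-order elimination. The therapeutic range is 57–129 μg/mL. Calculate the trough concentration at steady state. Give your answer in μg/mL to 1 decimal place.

Over one 53-h interval, 53/46 ≈ 1.1522 half-lives elapse, leaving f ≈ 0.4499 of each dose.
Accumulation ratio R = 1/(1 − f) ≈ 1/0.5501 ≈ 1.8179.
Each bolus raises the concentration by D/Vd = 1558/27 ≈ 57.704 μg/mL.
Cmax,ss = C₀/(1 − f) ≈ 57.704/0.5501 ≈ 104.897 μg/mL.
One interval later, Cmin,ss = Cmax,ss·e^(−kτ) ≈ 104.897 × 0.4499 ≈ 47.193 μg/mL.
Trough 47.2 μg/mL vs MEC 57 μg/mL: subtherapeutic.

47.2 μg/mL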